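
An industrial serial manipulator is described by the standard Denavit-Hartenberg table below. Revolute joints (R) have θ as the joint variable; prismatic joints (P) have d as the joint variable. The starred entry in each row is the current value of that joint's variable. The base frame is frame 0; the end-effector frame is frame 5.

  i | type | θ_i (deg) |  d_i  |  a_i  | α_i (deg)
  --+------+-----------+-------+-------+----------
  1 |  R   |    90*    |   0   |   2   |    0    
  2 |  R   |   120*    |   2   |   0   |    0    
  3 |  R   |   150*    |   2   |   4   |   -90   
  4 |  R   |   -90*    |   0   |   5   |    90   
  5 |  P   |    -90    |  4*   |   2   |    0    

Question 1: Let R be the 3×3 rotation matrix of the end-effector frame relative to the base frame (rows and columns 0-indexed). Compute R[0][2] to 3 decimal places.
End-effector z-axis (col 2 of R) = (-1.0000,0.0000,0.0000)
R[0][2] = -1.0000

-1.000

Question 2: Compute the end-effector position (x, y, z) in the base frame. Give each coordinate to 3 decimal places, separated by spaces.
after link 1: o_1 = (0.0000, 2.0000, 0.0000)
after link 2: o_2 = (0.0000, 2.0000, 2.0000)
after link 3: o_3 = (4.0000, 2.0000, 4.0000)
after link 4: o_4 = (4.0000, 2.0000, 9.0000)
after link 5: o_5 = (-0.0000, 0.0000, 9.0000)

-0.000 0.000 9.000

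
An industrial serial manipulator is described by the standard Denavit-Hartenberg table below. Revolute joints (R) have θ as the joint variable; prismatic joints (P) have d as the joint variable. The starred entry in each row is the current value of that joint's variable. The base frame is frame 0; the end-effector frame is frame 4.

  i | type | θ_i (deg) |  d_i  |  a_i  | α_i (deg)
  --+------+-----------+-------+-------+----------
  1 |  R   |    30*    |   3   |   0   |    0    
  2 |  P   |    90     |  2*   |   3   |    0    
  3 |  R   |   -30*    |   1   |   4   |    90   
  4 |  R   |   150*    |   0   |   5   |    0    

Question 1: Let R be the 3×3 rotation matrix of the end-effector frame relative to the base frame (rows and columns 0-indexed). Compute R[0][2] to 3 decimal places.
End-effector z-axis (col 2 of R) = (1.0000,-0.0000,0.0000)
R[0][2] = 1.0000

1.000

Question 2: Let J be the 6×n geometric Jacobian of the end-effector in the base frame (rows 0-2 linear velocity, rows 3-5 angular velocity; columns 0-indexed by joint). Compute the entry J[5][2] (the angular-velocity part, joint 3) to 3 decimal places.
1.000

axis z_2 = (0.0000,0.0000,1.0000); lever o_n−o_2 = (-0.0000,-0.3301,3.5000)
cross product → J_v[:, 2] = (0.3301,-0.0000,0.0000)
J_ω[:, 2] = z_2
entry J[5][2] = 1.0000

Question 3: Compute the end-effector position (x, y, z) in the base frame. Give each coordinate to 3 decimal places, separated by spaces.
-1.500 2.268 8.500

after link 1: o_1 = (0.0000, 0.0000, 3.0000)
after link 2: o_2 = (-1.5000, 2.5981, 5.0000)
after link 3: o_3 = (-1.5000, 6.5981, 6.0000)
after link 4: o_4 = (-1.5000, 2.2679, 8.5000)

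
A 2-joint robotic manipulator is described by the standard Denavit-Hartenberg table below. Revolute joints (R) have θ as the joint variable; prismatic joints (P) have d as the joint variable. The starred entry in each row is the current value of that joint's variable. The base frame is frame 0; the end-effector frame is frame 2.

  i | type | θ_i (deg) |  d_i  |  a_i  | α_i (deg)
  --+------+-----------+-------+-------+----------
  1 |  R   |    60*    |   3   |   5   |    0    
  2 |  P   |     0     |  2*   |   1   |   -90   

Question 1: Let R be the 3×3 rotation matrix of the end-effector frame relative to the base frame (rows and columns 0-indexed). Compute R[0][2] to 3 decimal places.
End-effector z-axis (col 2 of R) = (-0.8660,0.5000,0.0000)
R[0][2] = -0.8660

-0.866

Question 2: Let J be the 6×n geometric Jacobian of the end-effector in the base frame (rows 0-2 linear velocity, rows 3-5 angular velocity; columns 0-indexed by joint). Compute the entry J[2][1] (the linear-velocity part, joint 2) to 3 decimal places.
1.000

prismatic axis z_1 = (0.0000,0.0000,1.0000)
J_v[:, 1] = z_1; J_ω[:, 1] = (0,0,0)
entry J[2][1] = 1.0000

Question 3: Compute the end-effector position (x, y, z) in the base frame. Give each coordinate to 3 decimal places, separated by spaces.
3.000 5.196 5.000

after link 1: o_1 = (2.5000, 4.3301, 3.0000)
after link 2: o_2 = (3.0000, 5.1962, 5.0000)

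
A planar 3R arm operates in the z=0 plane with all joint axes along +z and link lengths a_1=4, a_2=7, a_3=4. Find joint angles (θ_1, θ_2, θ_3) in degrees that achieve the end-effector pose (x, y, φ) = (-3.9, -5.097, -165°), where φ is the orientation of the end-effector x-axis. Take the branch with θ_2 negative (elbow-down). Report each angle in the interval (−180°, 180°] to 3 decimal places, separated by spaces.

wrist centre = target − a_3·(cos φ, sin φ) = (-0.0363, -4.0617)
cos θ_2 = (16.4989−4²−7²)/(2·4·7) = -0.8661; θ_2 = -150.0075° (elbow-down)
β = atan2(-4.0617,-0.0363) = -90.5120°; ψ = atan2(-3.4992,-2.0626) = -120.5176°
θ_1 = β − ψ = 30.0056°
θ_3 = φ − θ_1 − θ_2 = -44.9981° (wrapped to (-180°,180°])

30.006 -150.007 -44.998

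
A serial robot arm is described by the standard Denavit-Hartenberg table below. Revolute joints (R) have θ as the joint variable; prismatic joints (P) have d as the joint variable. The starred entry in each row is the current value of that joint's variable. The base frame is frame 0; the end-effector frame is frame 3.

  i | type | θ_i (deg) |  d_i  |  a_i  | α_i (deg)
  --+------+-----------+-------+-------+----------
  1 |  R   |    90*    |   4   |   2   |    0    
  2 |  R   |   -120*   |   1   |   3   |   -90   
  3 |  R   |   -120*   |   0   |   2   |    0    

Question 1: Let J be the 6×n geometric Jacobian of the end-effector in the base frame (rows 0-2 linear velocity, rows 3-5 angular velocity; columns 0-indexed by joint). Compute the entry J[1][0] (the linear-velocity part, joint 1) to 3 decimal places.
axis z_0 = ẑ; lever o_n−o_0 = (1.7321,1.0000,6.7321)
cross product → J_v[:, 0] = (-1.0000,1.7321,0.0000)
J_ω[:, 0] = z_0
entry J[1][0] = 1.7321

1.732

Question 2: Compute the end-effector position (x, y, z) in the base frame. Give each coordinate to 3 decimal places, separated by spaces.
after link 1: o_1 = (0.0000, 2.0000, 4.0000)
after link 2: o_2 = (2.5981, 0.5000, 5.0000)
after link 3: o_3 = (1.7321, 1.0000, 6.7321)

1.732 1.000 6.732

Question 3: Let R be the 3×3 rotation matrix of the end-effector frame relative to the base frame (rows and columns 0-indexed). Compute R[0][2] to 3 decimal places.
End-effector z-axis (col 2 of R) = (0.5000,0.8660,0.0000)
R[0][2] = 0.5000

0.500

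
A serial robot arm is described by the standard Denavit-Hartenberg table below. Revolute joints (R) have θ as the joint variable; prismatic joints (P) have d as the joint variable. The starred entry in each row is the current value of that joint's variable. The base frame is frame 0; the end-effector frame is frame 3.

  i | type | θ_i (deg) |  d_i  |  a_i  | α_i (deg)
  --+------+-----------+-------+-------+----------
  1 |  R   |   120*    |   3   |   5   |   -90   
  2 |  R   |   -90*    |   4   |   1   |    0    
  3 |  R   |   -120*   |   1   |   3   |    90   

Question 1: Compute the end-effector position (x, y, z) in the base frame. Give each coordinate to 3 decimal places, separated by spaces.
-5.531 -0.420 2.500

after link 1: o_1 = (-2.5000, 4.3301, 3.0000)
after link 2: o_2 = (-5.9641, 2.3301, 4.0000)
after link 3: o_3 = (-5.5311, -0.4199, 2.5000)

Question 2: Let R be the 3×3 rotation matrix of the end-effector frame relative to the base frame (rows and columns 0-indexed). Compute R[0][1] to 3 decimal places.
-0.866

End-effector y-axis (col 1 of R) = (-0.8660,-0.5000,0.0000)
R[0][1] = -0.8660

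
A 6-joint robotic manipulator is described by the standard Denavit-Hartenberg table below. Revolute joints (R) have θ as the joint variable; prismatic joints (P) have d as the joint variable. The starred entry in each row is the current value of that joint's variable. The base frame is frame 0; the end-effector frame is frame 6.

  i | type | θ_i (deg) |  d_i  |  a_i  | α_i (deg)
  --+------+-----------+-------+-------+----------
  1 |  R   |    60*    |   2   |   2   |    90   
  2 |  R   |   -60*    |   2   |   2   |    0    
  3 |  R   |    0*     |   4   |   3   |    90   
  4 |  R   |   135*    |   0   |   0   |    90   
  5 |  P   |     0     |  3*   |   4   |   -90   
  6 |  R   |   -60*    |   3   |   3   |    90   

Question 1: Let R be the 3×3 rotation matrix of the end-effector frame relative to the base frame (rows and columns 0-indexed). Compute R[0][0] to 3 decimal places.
End-effector x-axis (col 0 of R) = (0.9012,-0.3709,-0.2241)
R[0][0] = 0.9012

0.901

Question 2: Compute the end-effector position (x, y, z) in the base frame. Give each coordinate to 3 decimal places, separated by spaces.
after link 1: o_1 = (1.0000, 1.7321, 2.0000)
after link 2: o_2 = (3.2321, 1.5981, 0.2679)
after link 3: o_3 = (7.4462, 0.8971, -2.3301)
after link 4: o_4 = (7.4462, 0.8971, -2.3301)
after link 5: o_5 = (11.5560, -1.8839, -1.7178)
after link 6: o_6 = (12.9606, -5.2466, -3.8902)

12.961 -5.247 -3.890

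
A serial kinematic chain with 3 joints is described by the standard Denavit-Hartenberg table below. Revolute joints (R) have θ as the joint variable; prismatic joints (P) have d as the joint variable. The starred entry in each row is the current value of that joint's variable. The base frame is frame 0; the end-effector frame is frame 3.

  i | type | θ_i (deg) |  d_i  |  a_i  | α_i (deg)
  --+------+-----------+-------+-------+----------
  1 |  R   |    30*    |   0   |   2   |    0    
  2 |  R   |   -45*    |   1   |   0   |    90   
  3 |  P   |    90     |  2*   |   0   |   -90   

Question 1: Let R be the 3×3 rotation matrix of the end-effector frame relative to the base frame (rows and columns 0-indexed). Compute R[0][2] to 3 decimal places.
-0.966

End-effector z-axis (col 2 of R) = (-0.9659,0.2588,0.0000)
R[0][2] = -0.9659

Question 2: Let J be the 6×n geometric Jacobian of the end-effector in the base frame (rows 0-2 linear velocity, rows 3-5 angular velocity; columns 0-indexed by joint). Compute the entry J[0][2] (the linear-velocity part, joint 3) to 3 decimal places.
prismatic axis z_2 = (-0.2588,-0.9659,0.0000)
J_v[:, 2] = z_2; J_ω[:, 2] = (0,0,0)
entry J[0][2] = -0.2588

-0.259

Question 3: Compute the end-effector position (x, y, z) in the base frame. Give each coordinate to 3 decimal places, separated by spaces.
after link 1: o_1 = (1.7321, 1.0000, 0.0000)
after link 2: o_2 = (1.7321, 1.0000, 1.0000)
after link 3: o_3 = (1.2144, -0.9319, 1.0000)

1.214 -0.932 1.000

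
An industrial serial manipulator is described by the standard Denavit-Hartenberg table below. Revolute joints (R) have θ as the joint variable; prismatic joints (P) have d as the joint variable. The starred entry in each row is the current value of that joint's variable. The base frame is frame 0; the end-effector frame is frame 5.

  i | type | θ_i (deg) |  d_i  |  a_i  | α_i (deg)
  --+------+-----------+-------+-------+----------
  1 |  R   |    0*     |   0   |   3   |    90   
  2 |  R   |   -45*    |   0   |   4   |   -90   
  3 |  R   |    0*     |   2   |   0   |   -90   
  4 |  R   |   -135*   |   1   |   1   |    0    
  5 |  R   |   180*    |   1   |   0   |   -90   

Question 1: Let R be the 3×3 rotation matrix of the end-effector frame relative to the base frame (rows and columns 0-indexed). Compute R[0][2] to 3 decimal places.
End-effector z-axis (col 2 of R) = (-1.0000,0.0000,-0.0000)
R[0][2] = -1.0000

-1.000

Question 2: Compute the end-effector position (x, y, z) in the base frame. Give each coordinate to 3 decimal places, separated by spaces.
after link 1: o_1 = (3.0000, 0.0000, 0.0000)
after link 2: o_2 = (5.8284, -0.0000, -2.8284)
after link 3: o_3 = (7.2426, -0.0000, -1.4142)
after link 4: o_4 = (7.2426, 1.0000, -0.4142)
after link 5: o_5 = (7.2426, 2.0000, -0.4142)

7.243 2.000 -0.414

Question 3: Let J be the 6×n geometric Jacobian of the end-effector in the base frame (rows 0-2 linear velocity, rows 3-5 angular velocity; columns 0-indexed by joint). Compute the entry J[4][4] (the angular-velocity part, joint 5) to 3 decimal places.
axis z_4 = (0.0000,1.0000,0.0000); lever o_n−o_4 = (0.0000,1.0000,0.0000)
cross product → J_v[:, 4] = (-0.0000,0.0000,0.0000)
J_ω[:, 4] = z_4
entry J[4][4] = 1.0000

1.000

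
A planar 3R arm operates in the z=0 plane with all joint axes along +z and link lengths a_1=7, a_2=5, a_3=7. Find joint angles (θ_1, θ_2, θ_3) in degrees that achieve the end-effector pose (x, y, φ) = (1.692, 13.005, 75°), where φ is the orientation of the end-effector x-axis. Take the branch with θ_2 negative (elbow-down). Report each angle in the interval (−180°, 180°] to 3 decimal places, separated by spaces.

wrist centre = target − a_3·(cos φ, sin φ) = (-0.1197, 6.2435)
cos θ_2 = (38.9959−7²−5²)/(2·7·5) = -0.5001; θ_2 = -120.0039° (elbow-down)
β = atan2(6.2435,-0.1197) = 91.0986°; ψ = atan2(-4.3300,4.4997) = -43.8986°
θ_1 = β − ψ = 134.9973°
θ_3 = φ − θ_1 − θ_2 = 60.0066° (wrapped to (-180°,180°])

134.997 -120.004 60.007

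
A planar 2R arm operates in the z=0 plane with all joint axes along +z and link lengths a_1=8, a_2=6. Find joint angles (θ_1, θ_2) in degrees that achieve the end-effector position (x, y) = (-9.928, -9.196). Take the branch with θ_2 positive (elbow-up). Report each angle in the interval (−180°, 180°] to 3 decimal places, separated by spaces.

cos θ_2 = (183.1316−8²−6²)/(2·8·6) = 0.8660; θ_2 = 30.0082° (elbow-up)
β = atan2(-9.1960,-9.9280) = -137.1920°; ψ = atan2(3.0007,13.1957) = 12.8113°
θ_1 = β − ψ = -150.0033°

-150.003 30.008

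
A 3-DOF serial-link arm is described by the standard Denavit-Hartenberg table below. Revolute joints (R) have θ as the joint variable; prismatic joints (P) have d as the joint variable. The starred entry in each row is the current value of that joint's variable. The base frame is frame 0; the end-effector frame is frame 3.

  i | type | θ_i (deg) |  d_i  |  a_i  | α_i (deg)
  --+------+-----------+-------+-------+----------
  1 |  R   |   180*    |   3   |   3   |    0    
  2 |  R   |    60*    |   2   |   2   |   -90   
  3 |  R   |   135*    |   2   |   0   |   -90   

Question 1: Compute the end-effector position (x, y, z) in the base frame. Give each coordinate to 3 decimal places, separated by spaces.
after link 1: o_1 = (-3.0000, 0.0000, 3.0000)
after link 2: o_2 = (-4.0000, -1.7321, 5.0000)
after link 3: o_3 = (-2.2679, -2.7321, 5.0000)

-2.268 -2.732 5.000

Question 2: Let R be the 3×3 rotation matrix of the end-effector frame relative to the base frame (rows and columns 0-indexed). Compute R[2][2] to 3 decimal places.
0.707

End-effector z-axis (col 2 of R) = (0.3536,0.6124,0.7071)
R[2][2] = 0.7071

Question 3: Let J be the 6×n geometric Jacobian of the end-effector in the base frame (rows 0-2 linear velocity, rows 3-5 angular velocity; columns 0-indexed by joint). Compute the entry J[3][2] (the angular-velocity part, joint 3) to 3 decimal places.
axis z_2 = (0.8660,-0.5000,0.0000); lever o_n−o_2 = (1.7321,-1.0000,0.0000)
cross product → J_v[:, 2] = (0.0000,0.0000,-0.0000)
J_ω[:, 2] = z_2
entry J[3][2] = 0.8660

0.866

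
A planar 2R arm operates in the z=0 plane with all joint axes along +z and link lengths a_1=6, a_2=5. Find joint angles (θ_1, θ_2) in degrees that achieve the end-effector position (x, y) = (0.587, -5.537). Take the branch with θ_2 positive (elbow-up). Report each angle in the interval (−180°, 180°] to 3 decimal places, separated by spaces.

cos θ_2 = (31.0029−6²−5²)/(2·6·5) = -0.5000; θ_2 = 119.9968° (elbow-up)
β = atan2(-5.5370,0.5870) = -83.9484°; ψ = atan2(4.3303,3.5002) = 51.0507°
θ_1 = β − ψ = -134.9991°

-134.999 119.997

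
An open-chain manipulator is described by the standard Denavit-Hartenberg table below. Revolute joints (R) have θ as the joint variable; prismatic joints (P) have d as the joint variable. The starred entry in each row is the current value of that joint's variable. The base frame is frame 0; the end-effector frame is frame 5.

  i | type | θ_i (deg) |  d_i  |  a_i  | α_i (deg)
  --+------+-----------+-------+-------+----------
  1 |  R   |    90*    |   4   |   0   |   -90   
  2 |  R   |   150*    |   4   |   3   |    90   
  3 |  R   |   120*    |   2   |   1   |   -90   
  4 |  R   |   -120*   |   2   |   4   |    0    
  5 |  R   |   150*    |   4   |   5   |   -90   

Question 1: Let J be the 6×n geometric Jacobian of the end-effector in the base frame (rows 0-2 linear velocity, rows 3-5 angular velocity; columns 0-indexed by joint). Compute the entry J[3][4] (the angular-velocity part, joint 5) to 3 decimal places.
0.500

axis z_4 = (0.5000,0.7500,0.4330); lever o_n−o_4 = (-1.7500,3.6250,4.9796)
cross product → J_v[:, 4] = (2.1651,-3.2476,3.1250)
J_ω[:, 4] = z_4
entry J[3][4] = 0.5000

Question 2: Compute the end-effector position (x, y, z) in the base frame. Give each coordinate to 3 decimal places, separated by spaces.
after link 1: o_1 = (0.0000, 0.0000, 4.0000)
after link 2: o_2 = (-4.0000, -2.5981, 2.5000)
after link 3: o_3 = (-4.8660, -1.1651, 1.0179)
after link 4: o_4 = (-2.1340, 1.2010, -1.6160)
after link 5: o_5 = (-3.8840, 4.8260, 3.3636)

-3.884 4.826 3.364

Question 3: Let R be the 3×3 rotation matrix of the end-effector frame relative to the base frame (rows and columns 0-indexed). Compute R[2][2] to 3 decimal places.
0.625

End-effector z-axis (col 2 of R) = (0.4330,-0.6495,0.6250)
R[2][2] = 0.6250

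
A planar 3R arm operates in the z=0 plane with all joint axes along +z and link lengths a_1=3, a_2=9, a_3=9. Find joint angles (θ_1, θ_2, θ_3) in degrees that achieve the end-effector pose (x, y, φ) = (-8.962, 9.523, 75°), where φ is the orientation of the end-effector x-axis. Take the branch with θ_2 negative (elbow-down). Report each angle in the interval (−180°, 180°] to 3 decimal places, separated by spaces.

-150.001 -45.001 -89.998

wrist centre = target − a_3·(cos φ, sin φ) = (-11.2914, 0.8297)
cos θ_2 = (128.1834−3²−9²)/(2·3·9) = 0.7071; θ_2 = -45.0005° (elbow-down)
β = atan2(0.8297,-11.2914) = 175.7976°; ψ = atan2(-6.3640,9.3639) = -34.2013°
θ_1 = β − ψ = 209.9989°
θ_3 = φ − θ_1 − θ_2 = -89.9984° (wrapped to (-180°,180°])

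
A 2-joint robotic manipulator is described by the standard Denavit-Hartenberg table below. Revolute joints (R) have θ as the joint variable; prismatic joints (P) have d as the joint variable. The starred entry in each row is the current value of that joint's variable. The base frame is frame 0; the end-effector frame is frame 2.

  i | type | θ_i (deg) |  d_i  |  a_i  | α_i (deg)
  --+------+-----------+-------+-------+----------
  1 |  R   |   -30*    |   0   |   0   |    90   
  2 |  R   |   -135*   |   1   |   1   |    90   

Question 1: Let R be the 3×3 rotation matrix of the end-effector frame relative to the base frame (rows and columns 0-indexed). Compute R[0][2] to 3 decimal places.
End-effector z-axis (col 2 of R) = (-0.6124,0.3536,0.7071)
R[0][2] = -0.6124

-0.612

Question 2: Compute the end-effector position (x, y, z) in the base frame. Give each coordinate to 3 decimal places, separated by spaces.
after link 1: o_1 = (0.0000, 0.0000, 0.0000)
after link 2: o_2 = (-1.1124, -0.5125, -0.7071)

-1.112 -0.512 -0.707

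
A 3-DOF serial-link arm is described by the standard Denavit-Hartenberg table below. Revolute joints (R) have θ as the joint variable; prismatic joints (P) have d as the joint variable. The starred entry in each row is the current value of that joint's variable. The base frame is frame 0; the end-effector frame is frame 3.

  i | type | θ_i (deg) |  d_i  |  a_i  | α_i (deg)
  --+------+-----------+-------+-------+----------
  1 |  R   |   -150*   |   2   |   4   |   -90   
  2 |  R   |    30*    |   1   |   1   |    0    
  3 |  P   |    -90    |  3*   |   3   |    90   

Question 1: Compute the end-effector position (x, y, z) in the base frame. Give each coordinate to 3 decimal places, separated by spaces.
-3.513 -6.647 4.098

after link 1: o_1 = (-3.4641, -2.0000, 2.0000)
after link 2: o_2 = (-3.7141, -3.2990, 1.5000)
after link 3: o_3 = (-3.5131, -6.6471, 4.0981)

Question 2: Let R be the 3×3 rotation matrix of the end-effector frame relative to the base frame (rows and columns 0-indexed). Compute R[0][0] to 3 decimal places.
End-effector x-axis (col 0 of R) = (-0.4330,-0.2500,0.8660)
R[0][0] = -0.4330

-0.433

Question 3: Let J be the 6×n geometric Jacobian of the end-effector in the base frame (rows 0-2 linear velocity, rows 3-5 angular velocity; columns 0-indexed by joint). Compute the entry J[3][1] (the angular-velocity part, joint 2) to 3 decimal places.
axis z_1 = (0.5000,-0.8660,0.0000); lever o_n−o_1 = (-0.0490,-4.6471,2.0981)
cross product → J_v[:, 1] = (-1.8170,-1.0490,-2.3660)
J_ω[:, 1] = z_1
entry J[3][1] = 0.5000

0.500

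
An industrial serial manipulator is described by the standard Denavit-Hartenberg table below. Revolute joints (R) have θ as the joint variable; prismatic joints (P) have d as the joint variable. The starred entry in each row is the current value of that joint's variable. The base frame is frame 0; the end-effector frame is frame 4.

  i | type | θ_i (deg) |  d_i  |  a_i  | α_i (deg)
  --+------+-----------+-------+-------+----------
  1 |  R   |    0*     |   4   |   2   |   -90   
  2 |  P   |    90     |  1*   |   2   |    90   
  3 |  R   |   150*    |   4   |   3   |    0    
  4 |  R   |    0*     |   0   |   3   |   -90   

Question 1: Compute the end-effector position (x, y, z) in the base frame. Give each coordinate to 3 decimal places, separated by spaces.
6.000 4.000 7.196

after link 1: o_1 = (2.0000, 0.0000, 4.0000)
after link 2: o_2 = (2.0000, 1.0000, 2.0000)
after link 3: o_3 = (6.0000, 2.5000, 4.5981)
after link 4: o_4 = (6.0000, 4.0000, 7.1962)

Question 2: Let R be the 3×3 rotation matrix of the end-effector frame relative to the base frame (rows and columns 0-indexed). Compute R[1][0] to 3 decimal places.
End-effector x-axis (col 0 of R) = (-0.0000,0.5000,0.8660)
R[1][0] = 0.5000

0.500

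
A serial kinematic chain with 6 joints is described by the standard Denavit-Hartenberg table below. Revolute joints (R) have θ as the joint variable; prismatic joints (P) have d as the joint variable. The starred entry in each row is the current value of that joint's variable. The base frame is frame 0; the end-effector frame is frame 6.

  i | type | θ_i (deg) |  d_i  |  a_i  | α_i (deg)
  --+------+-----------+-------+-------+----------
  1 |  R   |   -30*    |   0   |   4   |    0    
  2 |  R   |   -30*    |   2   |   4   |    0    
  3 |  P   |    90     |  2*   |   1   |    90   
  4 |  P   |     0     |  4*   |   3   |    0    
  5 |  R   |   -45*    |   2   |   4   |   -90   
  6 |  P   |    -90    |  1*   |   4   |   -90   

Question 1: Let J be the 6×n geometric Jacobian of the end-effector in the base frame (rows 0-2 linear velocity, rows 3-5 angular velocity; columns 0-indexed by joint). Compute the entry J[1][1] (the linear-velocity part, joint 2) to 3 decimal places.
axis z_1 = (0.0000,0.0000,1.0000); lever o_n−o_1 = (13.5260,-8.3566,1.8787)
cross product → J_v[:, 1] = (8.3566,13.5260,-0.0000)
J_ω[:, 1] = z_1
entry J[1][1] = 13.5260

13.526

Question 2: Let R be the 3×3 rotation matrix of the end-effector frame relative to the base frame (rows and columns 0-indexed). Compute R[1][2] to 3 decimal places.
0.354

End-effector z-axis (col 2 of R) = (0.6124,0.3536,-0.7071)
R[1][2] = 0.3536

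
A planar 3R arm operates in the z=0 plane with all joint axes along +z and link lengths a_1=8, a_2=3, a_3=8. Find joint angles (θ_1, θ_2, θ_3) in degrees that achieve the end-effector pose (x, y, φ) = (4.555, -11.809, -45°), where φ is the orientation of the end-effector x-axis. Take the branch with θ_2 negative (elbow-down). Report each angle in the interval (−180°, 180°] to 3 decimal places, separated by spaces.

-80.311 -134.993 170.304

wrist centre = target − a_3·(cos φ, sin φ) = (-1.1019, -6.1521)
cos θ_2 = (39.0630−8²−3²)/(2·8·3) = -0.7070; θ_2 = -134.9931° (elbow-down)
β = atan2(-6.1521,-1.1019) = -100.1541°; ψ = atan2(-2.1216,5.8789) = -19.8434°
θ_1 = β − ψ = -80.3107°
θ_3 = φ − θ_1 − θ_2 = 170.3038° (wrapped to (-180°,180°])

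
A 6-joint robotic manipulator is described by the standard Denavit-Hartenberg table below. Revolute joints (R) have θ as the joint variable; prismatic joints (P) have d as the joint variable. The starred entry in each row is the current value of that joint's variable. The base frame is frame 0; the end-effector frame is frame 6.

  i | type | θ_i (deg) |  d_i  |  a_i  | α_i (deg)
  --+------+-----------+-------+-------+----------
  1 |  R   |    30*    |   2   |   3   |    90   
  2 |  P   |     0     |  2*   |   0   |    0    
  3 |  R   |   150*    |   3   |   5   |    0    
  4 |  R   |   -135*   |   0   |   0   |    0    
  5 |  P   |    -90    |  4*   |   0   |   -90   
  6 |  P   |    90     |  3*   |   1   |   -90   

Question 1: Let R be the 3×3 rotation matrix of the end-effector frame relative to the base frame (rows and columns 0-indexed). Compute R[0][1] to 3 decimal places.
End-effector y-axis (col 1 of R) = (-0.8365,-0.4830,-0.2588)
R[0][1] = -0.8365

-0.837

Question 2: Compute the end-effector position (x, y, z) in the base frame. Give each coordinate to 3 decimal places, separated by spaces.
after link 1: o_1 = (2.5981, 1.5000, 2.0000)
after link 2: o_2 = (3.5981, -0.2321, 2.0000)
after link 3: o_3 = (1.3481, -4.9952, 4.5000)
after link 4: o_4 = (1.3481, -4.9952, 4.5000)
after link 5: o_5 = (3.3481, -8.4593, 4.5000)
after link 6: o_6 = (5.3576, -6.1444, 5.2765)

5.358 -6.144 5.276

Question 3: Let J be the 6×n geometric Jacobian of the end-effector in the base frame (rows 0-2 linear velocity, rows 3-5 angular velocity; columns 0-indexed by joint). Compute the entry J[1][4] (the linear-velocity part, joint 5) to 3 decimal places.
prismatic axis z_4 = (0.5000,-0.8660,0.0000)
J_v[:, 4] = z_4; J_ω[:, 4] = (0,0,0)
entry J[1][4] = -0.8660

-0.866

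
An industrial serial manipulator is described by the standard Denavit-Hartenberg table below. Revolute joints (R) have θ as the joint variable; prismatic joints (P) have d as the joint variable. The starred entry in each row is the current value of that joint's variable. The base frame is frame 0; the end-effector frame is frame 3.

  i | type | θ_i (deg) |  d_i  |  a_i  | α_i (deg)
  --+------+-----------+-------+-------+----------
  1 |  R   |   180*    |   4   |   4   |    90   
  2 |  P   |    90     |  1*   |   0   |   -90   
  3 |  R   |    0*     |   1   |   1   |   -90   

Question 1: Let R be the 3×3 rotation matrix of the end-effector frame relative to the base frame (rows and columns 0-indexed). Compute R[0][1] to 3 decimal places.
-1.000

End-effector y-axis (col 1 of R) = (-1.0000,0.0000,-0.0000)
R[0][1] = -1.0000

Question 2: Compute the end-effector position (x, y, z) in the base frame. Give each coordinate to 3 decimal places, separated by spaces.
-3.000 1.000 5.000

after link 1: o_1 = (-4.0000, 0.0000, 4.0000)
after link 2: o_2 = (-4.0000, 1.0000, 4.0000)
after link 3: o_3 = (-3.0000, 1.0000, 5.0000)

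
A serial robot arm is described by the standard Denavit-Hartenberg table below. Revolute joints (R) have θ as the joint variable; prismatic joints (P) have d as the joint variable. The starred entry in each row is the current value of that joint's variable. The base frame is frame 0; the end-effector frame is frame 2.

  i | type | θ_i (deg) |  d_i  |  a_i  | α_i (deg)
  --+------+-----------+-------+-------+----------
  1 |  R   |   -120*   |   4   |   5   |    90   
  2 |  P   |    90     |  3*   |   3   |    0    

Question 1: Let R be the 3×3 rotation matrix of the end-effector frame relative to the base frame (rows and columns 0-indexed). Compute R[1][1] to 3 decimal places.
End-effector y-axis (col 1 of R) = (0.5000,0.8660,0.0000)
R[1][1] = 0.8660

0.866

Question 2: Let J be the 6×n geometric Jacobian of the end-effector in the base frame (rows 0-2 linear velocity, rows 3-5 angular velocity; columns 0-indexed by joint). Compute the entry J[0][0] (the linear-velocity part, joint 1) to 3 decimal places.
2.830

axis z_0 = ẑ; lever o_n−o_0 = (-5.0981,-2.8301,7.0000)
cross product → J_v[:, 0] = (2.8301,-5.0981,0.0000)
J_ω[:, 0] = z_0
entry J[0][0] = 2.8301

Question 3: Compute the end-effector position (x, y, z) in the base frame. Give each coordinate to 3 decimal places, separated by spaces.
after link 1: o_1 = (-2.5000, -4.3301, 4.0000)
after link 2: o_2 = (-5.0981, -2.8301, 7.0000)

-5.098 -2.830 7.000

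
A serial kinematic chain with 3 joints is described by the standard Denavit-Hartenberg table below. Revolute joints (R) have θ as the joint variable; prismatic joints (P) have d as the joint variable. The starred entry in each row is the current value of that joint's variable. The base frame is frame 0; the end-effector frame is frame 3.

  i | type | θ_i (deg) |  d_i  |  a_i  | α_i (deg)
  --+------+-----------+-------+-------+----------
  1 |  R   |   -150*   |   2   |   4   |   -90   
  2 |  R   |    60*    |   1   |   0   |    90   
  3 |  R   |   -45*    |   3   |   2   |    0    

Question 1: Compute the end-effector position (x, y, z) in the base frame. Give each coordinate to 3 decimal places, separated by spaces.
-6.534 -3.294 2.275

after link 1: o_1 = (-3.4641, -2.0000, 2.0000)
after link 2: o_2 = (-2.9641, -2.8660, 2.0000)
after link 3: o_3 = (-6.5336, -3.2939, 2.2753)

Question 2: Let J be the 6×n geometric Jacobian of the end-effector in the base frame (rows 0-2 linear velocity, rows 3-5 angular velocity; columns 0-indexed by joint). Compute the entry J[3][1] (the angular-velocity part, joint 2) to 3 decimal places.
0.500

axis z_1 = (0.5000,-0.8660,0.0000); lever o_n−o_1 = (-3.0695,-1.2939,0.2753)
cross product → J_v[:, 1] = (-0.2384,-0.1376,-3.3052)
J_ω[:, 1] = z_1
entry J[3][1] = 0.5000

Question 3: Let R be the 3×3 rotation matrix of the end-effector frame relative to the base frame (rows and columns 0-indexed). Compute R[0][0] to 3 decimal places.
-0.660

End-effector x-axis (col 0 of R) = (-0.6597,0.4356,-0.6124)
R[0][0] = -0.6597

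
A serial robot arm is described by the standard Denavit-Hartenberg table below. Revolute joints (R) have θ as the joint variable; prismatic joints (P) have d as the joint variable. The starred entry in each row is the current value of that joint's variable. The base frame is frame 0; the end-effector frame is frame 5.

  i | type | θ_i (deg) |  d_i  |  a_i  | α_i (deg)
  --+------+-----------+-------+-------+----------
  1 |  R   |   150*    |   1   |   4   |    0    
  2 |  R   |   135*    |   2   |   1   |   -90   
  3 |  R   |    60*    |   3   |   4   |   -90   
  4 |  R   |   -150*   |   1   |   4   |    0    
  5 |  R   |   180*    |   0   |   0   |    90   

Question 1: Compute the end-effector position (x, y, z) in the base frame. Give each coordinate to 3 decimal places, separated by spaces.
1.470 2.906 2.036

after link 1: o_1 = (-3.4641, 2.0000, 1.0000)
after link 2: o_2 = (-3.2053, 1.0341, 3.0000)
after link 3: o_3 = (0.2101, -0.1213, -0.4641)
after link 4: o_4 = (1.4696, 2.9059, 2.0359)
after link 5: o_5 = (1.4696, 2.9059, 2.0359)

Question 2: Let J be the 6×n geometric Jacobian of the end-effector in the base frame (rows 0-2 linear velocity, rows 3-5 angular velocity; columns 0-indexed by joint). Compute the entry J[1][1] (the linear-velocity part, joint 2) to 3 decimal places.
axis z_1 = (0.0000,0.0000,1.0000); lever o_n−o_1 = (4.9337,0.9059,1.0359)
cross product → J_v[:, 1] = (-0.9059,4.9337,0.0000)
J_ω[:, 1] = z_1
entry J[1][1] = 4.9337

4.934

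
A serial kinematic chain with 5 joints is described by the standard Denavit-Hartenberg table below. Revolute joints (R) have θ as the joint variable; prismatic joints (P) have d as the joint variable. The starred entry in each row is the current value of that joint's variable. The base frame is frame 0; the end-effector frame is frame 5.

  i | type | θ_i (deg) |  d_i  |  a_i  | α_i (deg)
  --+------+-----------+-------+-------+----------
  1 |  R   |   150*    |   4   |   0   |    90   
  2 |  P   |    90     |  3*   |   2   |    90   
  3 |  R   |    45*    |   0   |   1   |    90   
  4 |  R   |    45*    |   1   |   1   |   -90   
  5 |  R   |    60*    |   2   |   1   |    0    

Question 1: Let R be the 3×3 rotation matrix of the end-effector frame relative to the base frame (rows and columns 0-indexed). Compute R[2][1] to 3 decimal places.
-0.787

End-effector y-axis (col 1 of R) = (0.4906,-0.3750,-0.7866)
R[2][1] = -0.7866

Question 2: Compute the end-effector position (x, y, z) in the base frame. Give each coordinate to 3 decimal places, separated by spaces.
-0.462 4.149 6.552

after link 1: o_1 = (0.0000, 0.0000, 4.0000)
after link 2: o_2 = (1.5000, 2.5981, 6.0000)
after link 3: o_3 = (1.8536, 3.2104, 6.7071)
after link 4: o_4 = (1.1376, 3.3846, 7.9142)
after link 5: o_5 = (-0.4621, 4.1493, 6.5518)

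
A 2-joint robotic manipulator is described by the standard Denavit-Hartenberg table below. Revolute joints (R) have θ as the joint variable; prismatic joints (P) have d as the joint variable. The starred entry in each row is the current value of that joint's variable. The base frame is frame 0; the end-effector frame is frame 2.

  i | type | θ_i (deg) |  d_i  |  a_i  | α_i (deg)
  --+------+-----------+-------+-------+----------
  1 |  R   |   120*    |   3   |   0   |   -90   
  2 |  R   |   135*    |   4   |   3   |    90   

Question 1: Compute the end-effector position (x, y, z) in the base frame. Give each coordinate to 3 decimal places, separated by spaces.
-2.403 -3.837 0.879

after link 1: o_1 = (0.0000, 0.0000, 3.0000)
after link 2: o_2 = (-2.4034, -3.8371, 0.8787)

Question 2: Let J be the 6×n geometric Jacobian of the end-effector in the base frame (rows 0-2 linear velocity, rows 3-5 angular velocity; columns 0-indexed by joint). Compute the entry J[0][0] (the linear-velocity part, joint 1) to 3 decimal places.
axis z_0 = ẑ; lever o_n−o_0 = (-2.4034,-3.8371,0.8787)
cross product → J_v[:, 0] = (3.8371,-2.4034,0.0000)
J_ω[:, 0] = z_0
entry J[0][0] = 3.8371

3.837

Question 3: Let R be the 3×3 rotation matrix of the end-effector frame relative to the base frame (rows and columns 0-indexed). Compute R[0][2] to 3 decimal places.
-0.354

End-effector z-axis (col 2 of R) = (-0.3536,0.6124,-0.7071)
R[0][2] = -0.3536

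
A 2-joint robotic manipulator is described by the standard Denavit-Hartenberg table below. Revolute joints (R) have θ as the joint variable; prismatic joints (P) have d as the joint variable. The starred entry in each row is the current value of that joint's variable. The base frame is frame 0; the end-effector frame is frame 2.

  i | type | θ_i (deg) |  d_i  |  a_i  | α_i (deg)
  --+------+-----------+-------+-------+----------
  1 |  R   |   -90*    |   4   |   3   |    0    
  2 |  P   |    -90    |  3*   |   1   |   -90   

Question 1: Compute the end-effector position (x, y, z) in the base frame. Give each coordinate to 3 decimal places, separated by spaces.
-1.000 -3.000 7.000

after link 1: o_1 = (0.0000, -3.0000, 4.0000)
after link 2: o_2 = (-1.0000, -3.0000, 7.0000)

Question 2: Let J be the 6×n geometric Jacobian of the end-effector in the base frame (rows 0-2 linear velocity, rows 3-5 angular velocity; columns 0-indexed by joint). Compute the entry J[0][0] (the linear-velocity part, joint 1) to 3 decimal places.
axis z_0 = ẑ; lever o_n−o_0 = (-1.0000,-3.0000,7.0000)
cross product → J_v[:, 0] = (3.0000,-1.0000,0.0000)
J_ω[:, 0] = z_0
entry J[0][0] = 3.0000

3.000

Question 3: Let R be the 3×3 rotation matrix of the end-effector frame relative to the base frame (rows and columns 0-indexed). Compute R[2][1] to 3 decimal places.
End-effector y-axis (col 1 of R) = (0.0000,-0.0000,-1.0000)
R[2][1] = -1.0000

-1.000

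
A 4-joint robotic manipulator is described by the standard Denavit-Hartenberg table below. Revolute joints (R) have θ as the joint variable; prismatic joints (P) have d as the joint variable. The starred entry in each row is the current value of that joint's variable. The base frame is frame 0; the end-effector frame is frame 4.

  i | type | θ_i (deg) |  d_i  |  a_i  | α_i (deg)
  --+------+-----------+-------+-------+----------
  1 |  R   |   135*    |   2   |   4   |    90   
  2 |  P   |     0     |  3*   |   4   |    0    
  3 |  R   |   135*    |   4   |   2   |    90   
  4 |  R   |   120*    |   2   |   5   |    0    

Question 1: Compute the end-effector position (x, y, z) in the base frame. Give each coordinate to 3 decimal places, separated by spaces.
1.105 14.918 3.061

after link 1: o_1 = (-2.8284, 2.8284, 2.0000)
after link 2: o_2 = (-3.5355, 7.7782, 2.0000)
after link 3: o_3 = (0.2929, 9.6066, 3.4142)
after link 4: o_4 = (1.1048, 14.9185, 3.0607)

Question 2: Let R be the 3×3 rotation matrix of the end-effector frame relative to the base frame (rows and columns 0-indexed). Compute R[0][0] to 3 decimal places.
End-effector x-axis (col 0 of R) = (0.3624,0.8624,-0.3536)
R[0][0] = 0.3624

0.362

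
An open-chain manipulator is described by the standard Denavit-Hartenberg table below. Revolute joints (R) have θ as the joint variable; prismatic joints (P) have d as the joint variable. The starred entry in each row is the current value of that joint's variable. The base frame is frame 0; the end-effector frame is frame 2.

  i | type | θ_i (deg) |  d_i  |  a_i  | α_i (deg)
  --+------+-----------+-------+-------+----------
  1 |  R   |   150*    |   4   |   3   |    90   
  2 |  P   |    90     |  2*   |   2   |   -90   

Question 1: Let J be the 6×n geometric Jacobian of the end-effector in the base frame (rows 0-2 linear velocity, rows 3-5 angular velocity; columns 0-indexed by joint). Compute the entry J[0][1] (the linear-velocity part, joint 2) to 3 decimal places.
0.500

prismatic axis z_1 = (0.5000,0.8660,0.0000)
J_v[:, 1] = z_1; J_ω[:, 1] = (0,0,0)
entry J[0][1] = 0.5000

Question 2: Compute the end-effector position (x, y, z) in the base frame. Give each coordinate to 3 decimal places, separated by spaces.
-1.598 3.232 6.000

after link 1: o_1 = (-2.5981, 1.5000, 4.0000)
after link 2: o_2 = (-1.5981, 3.2321, 6.0000)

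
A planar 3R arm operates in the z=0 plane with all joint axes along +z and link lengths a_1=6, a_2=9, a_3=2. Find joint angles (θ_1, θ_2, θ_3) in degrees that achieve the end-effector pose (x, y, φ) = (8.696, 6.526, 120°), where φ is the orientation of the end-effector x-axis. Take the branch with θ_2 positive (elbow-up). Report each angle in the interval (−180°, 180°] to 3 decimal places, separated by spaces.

wrist centre = target − a_3·(cos φ, sin φ) = (9.6960, 4.7939)
cos θ_2 = (116.9944−6²−9²)/(2·6·9) = -0.0001; θ_2 = 90.0030° (elbow-up)
β = atan2(4.7939,9.6960) = 26.3090°; ψ = atan2(9.0000,5.9995) = 56.3120°
θ_1 = β − ψ = -30.0030°
θ_3 = φ − θ_1 − θ_2 = 60.0000° (wrapped to (-180°,180°])

-30.003 90.003 60.000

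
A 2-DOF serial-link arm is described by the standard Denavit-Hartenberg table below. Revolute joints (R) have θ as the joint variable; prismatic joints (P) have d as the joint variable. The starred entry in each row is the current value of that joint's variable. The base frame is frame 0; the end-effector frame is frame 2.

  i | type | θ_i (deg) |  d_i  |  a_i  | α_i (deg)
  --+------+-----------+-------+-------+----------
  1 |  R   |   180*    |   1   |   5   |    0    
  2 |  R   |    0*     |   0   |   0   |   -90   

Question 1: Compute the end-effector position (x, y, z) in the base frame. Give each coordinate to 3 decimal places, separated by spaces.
after link 1: o_1 = (-5.0000, 0.0000, 1.0000)
after link 2: o_2 = (-5.0000, 0.0000, 1.0000)

-5.000 0.000 1.000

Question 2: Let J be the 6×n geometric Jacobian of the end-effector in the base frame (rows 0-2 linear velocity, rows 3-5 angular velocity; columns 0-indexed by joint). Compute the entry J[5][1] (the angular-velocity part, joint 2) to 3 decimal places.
axis z_1 = (0.0000,0.0000,1.0000); lever o_n−o_1 = (0.0000,0.0000,0.0000)
cross product → J_v[:, 1] = (0.0000,0.0000,0.0000)
J_ω[:, 1] = z_1
entry J[5][1] = 1.0000

1.000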